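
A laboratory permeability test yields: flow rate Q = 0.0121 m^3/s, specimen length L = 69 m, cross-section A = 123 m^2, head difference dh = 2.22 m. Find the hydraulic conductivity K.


From K = Q*L / (A*dh):
Numerator: Q*L = 0.0121 * 69 = 0.8349.
Denominator: A*dh = 123 * 2.22 = 273.06.
K = 0.8349 / 273.06 = 0.003058 m/s.

0.003058


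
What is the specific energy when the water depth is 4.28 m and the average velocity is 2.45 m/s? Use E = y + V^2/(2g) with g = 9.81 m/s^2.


Specific energy E = y + V^2/(2g).
Velocity head = V^2/(2g) = 2.45^2 / (2*9.81) = 6.0025 / 19.62 = 0.3059 m.
E = 4.28 + 0.3059 = 4.5859 m.

4.5859


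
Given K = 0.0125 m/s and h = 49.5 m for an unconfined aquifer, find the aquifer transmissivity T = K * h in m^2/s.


Transmissivity is defined as T = K * h.
T = 0.0125 * 49.5
  = 0.6188 m^2/s.

0.6188


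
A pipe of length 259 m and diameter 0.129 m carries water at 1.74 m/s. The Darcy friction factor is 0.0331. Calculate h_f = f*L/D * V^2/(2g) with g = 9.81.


Darcy-Weisbach equation: h_f = f * (L/D) * V^2/(2g).
f * L/D = 0.0331 * 259/0.129 = 66.4566.
V^2/(2g) = 1.74^2 / (2*9.81) = 3.0276 / 19.62 = 0.1543 m.
h_f = 66.4566 * 0.1543 = 10.255 m.

10.255


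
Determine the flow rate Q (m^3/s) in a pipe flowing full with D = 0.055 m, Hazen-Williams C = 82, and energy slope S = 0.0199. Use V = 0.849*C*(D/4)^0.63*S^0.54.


For a full circular pipe, R = D/4 = 0.055/4 = 0.0138 m.
V = 0.849 * 82 * 0.0138^0.63 * 0.0199^0.54
  = 0.849 * 82 * 0.067163 * 0.120609
  = 0.5639 m/s.
Pipe area A = pi*D^2/4 = pi*0.055^2/4 = 0.0024 m^2.
Q = A * V = 0.0024 * 0.5639 = 0.0013 m^3/s.

0.0013


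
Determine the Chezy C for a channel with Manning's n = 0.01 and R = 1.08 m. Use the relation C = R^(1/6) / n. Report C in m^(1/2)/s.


The Chezy coefficient relates to Manning's n through C = R^(1/6) / n.
R^(1/6) = 1.08^(1/6) = 1.012909.
C = 1.012909 / 0.01 = 101.29 m^(1/2)/s.

101.29


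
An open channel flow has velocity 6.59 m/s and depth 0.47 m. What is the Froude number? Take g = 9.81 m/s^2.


The Froude number is defined as Fr = V / sqrt(g*y).
g*y = 9.81 * 0.47 = 4.6107.
sqrt(g*y) = sqrt(4.6107) = 2.1473.
Fr = 6.59 / 2.1473 = 3.069.

3.069


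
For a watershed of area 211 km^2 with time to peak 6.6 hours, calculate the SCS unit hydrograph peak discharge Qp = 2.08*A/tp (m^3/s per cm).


SCS formula: Qp = 2.08 * A / tp.
Qp = 2.08 * 211 / 6.6
   = 438.88 / 6.6
   = 66.5 m^3/s per cm.

66.5


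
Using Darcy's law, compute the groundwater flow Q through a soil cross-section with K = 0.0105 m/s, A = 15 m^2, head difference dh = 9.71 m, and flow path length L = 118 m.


Darcy's law: Q = K * A * i, where i = dh/L.
Hydraulic gradient i = 9.71 / 118 = 0.082288.
Q = 0.0105 * 15 * 0.082288
  = 0.013 m^3/s.

0.013


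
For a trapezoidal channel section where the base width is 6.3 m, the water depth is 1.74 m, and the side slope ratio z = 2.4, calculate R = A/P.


For a trapezoidal section with side slope z:
A = (b + z*y)*y = (6.3 + 2.4*1.74)*1.74 = 18.228 m^2.
P = b + 2*y*sqrt(1 + z^2) = 6.3 + 2*1.74*sqrt(1 + 2.4^2) = 15.348 m.
R = A/P = 18.228 / 15.348 = 1.1877 m.

1.1877


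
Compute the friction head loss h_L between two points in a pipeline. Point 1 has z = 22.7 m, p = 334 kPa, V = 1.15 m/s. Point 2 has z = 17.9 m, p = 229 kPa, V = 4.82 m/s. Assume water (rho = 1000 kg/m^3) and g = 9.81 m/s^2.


Total head at each section: H = z + p/(rho*g) + V^2/(2g).
H1 = 22.7 + 334*1000/(1000*9.81) + 1.15^2/(2*9.81)
   = 22.7 + 34.047 + 0.0674
   = 56.814 m.
H2 = 17.9 + 229*1000/(1000*9.81) + 4.82^2/(2*9.81)
   = 17.9 + 23.344 + 1.1841
   = 42.428 m.
h_L = H1 - H2 = 56.814 - 42.428 = 14.387 m.

14.387


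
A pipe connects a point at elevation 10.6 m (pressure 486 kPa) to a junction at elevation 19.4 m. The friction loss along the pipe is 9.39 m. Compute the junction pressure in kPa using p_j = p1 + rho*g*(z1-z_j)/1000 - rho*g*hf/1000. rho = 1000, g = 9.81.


Junction pressure: p_j = p1 + rho*g*(z1 - z_j)/1000 - rho*g*hf/1000.
Elevation term = 1000*9.81*(10.6 - 19.4)/1000 = -86.328 kPa.
Friction term = 1000*9.81*9.39/1000 = 92.116 kPa.
p_j = 486 + -86.328 - 92.116 = 307.56 kPa.

307.56


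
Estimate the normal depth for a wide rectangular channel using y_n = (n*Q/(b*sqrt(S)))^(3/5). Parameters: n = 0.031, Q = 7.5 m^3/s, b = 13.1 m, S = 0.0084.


We use the wide-channel approximation y_n = (n*Q/(b*sqrt(S)))^(3/5).
sqrt(S) = sqrt(0.0084) = 0.091652.
Numerator: n*Q = 0.031 * 7.5 = 0.2325.
Denominator: b*sqrt(S) = 13.1 * 0.091652 = 1.200641.
arg = 0.1936.
y_n = 0.1936^(3/5) = 0.3734 m.

0.3734


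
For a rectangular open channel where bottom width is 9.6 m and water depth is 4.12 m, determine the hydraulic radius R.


For a rectangular section:
Flow area A = b * y = 9.6 * 4.12 = 39.55 m^2.
Wetted perimeter P = b + 2y = 9.6 + 2*4.12 = 17.84 m.
Hydraulic radius R = A/P = 39.55 / 17.84 = 2.217 m.

2.217


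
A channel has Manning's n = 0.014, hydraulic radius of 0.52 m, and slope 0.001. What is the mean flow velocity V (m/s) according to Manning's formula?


Manning's equation gives V = (1/n) * R^(2/3) * S^(1/2).
First, compute R^(2/3) = 0.52^(2/3) = 0.6466.
Next, S^(1/2) = 0.001^(1/2) = 0.031623.
Then 1/n = 1/0.014 = 71.43.
V = 71.43 * 0.6466 * 0.031623 = 1.4606 m/s.

1.4606


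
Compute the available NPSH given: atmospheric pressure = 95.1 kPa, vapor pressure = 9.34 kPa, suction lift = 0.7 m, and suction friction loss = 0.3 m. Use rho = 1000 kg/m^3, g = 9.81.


NPSHa = p_atm/(rho*g) - z_s - hf_s - p_vap/(rho*g).
p_atm/(rho*g) = 95.1*1000 / (1000*9.81) = 9.694 m.
p_vap/(rho*g) = 9.34*1000 / (1000*9.81) = 0.952 m.
NPSHa = 9.694 - 0.7 - 0.3 - 0.952
      = 7.74 m.

7.74


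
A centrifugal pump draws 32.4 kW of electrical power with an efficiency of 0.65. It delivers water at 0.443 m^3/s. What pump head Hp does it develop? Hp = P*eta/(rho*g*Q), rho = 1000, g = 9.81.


Pump head formula: Hp = P * eta / (rho * g * Q).
Numerator: P * eta = 32.4 * 1000 * 0.65 = 21060.0 W.
Denominator: rho * g * Q = 1000 * 9.81 * 0.443 = 4345.83.
Hp = 21060.0 / 4345.83 = 4.85 m.

4.85


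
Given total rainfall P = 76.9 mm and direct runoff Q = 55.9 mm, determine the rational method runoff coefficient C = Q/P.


The runoff coefficient C = runoff depth / rainfall depth.
C = 55.9 / 76.9
  = 0.7269.

0.7269


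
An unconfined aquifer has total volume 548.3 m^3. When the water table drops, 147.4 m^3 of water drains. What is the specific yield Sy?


Specific yield Sy = Volume drained / Total volume.
Sy = 147.4 / 548.3
   = 0.2688.

0.2688


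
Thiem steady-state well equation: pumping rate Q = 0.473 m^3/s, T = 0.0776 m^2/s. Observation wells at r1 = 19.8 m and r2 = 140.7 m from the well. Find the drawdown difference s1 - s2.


Thiem equation: s1 - s2 = Q/(2*pi*T) * ln(r2/r1).
ln(r2/r1) = ln(140.7/19.8) = 1.9609.
Q/(2*pi*T) = 0.473 / (2*pi*0.0776) = 0.473 / 0.4876 = 0.9701.
s1 - s2 = 0.9701 * 1.9609 = 1.9023 m.

1.9023


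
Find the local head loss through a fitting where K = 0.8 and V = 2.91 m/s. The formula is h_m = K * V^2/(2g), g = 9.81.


Minor loss formula: h_m = K * V^2/(2g).
V^2 = 2.91^2 = 8.4681.
V^2/(2g) = 8.4681 / 19.62 = 0.4316 m.
h_m = 0.8 * 0.4316 = 0.3453 m.

0.3453


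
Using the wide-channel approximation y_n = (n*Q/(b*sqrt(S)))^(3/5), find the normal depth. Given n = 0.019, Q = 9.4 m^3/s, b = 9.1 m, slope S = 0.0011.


We use the wide-channel approximation y_n = (n*Q/(b*sqrt(S)))^(3/5).
sqrt(S) = sqrt(0.0011) = 0.033166.
Numerator: n*Q = 0.019 * 9.4 = 0.1786.
Denominator: b*sqrt(S) = 9.1 * 0.033166 = 0.301811.
arg = 0.5918.
y_n = 0.5918^(3/5) = 0.7299 m.

0.7299


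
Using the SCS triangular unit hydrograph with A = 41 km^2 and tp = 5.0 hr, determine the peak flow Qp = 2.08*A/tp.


SCS formula: Qp = 2.08 * A / tp.
Qp = 2.08 * 41 / 5.0
   = 85.28 / 5.0
   = 17.06 m^3/s per cm.

17.06


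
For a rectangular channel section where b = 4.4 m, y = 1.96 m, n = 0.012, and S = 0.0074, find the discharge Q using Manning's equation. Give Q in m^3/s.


For a rectangular channel, the cross-sectional area A = b * y = 4.4 * 1.96 = 8.62 m^2.
The wetted perimeter P = b + 2y = 4.4 + 2*1.96 = 8.32 m.
Hydraulic radius R = A/P = 8.62/8.32 = 1.0365 m.
Velocity V = (1/n)*R^(2/3)*S^(1/2) = (1/0.012)*1.0365^(2/3)*0.0074^(1/2) = 7.3422 m/s.
Discharge Q = A * V = 8.62 * 7.3422 = 63.319 m^3/s.

63.319


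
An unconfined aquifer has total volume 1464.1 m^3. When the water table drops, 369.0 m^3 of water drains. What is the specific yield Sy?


Specific yield Sy = Volume drained / Total volume.
Sy = 369.0 / 1464.1
   = 0.252.

0.252


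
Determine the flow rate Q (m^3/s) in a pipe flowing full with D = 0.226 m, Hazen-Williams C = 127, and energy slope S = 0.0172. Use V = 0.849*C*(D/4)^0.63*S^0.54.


For a full circular pipe, R = D/4 = 0.226/4 = 0.0565 m.
V = 0.849 * 127 * 0.0565^0.63 * 0.0172^0.54
  = 0.849 * 127 * 0.163603 * 0.111477
  = 1.9665 m/s.
Pipe area A = pi*D^2/4 = pi*0.226^2/4 = 0.0401 m^2.
Q = A * V = 0.0401 * 1.9665 = 0.0789 m^3/s.

0.0789


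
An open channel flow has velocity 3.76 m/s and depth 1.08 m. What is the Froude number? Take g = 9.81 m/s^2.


The Froude number is defined as Fr = V / sqrt(g*y).
g*y = 9.81 * 1.08 = 10.5948.
sqrt(g*y) = sqrt(10.5948) = 3.255.
Fr = 3.76 / 3.255 = 1.1552.

1.1552


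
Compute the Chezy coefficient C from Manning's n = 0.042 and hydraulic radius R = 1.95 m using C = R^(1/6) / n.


The Chezy coefficient relates to Manning's n through C = R^(1/6) / n.
R^(1/6) = 1.95^(1/6) = 1.117736.
C = 1.117736 / 0.042 = 26.61 m^(1/2)/s.

26.61


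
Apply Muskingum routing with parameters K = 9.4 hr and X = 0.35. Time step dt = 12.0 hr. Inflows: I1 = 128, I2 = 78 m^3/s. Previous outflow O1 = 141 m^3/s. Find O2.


Muskingum coefficients:
denom = 2*K*(1-X) + dt = 2*9.4*(1-0.35) + 12.0 = 24.22.
C0 = (dt - 2*K*X)/denom = (12.0 - 2*9.4*0.35)/24.22 = 0.2238.
C1 = (dt + 2*K*X)/denom = (12.0 + 2*9.4*0.35)/24.22 = 0.7671.
C2 = (2*K*(1-X) - dt)/denom = 0.0091.
O2 = C0*I2 + C1*I1 + C2*O1
   = 0.2238*78 + 0.7671*128 + 0.0091*141
   = 116.93 m^3/s.

116.93


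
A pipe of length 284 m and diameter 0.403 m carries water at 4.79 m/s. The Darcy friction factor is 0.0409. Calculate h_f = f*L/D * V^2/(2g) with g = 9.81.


Darcy-Weisbach equation: h_f = f * (L/D) * V^2/(2g).
f * L/D = 0.0409 * 284/0.403 = 28.8228.
V^2/(2g) = 4.79^2 / (2*9.81) = 22.9441 / 19.62 = 1.1694 m.
h_f = 28.8228 * 1.1694 = 33.706 m.

33.706


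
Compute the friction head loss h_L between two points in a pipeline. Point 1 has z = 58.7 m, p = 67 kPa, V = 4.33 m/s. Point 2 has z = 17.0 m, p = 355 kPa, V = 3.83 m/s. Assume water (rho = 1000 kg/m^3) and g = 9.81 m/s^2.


Total head at each section: H = z + p/(rho*g) + V^2/(2g).
H1 = 58.7 + 67*1000/(1000*9.81) + 4.33^2/(2*9.81)
   = 58.7 + 6.83 + 0.9556
   = 66.485 m.
H2 = 17.0 + 355*1000/(1000*9.81) + 3.83^2/(2*9.81)
   = 17.0 + 36.188 + 0.7477
   = 53.935 m.
h_L = H1 - H2 = 66.485 - 53.935 = 12.55 m.

12.55


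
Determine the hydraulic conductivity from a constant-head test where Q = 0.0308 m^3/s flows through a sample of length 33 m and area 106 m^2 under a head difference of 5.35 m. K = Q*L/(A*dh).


From K = Q*L / (A*dh):
Numerator: Q*L = 0.0308 * 33 = 1.0164.
Denominator: A*dh = 106 * 5.35 = 567.1.
K = 1.0164 / 567.1 = 0.001792 m/s.

0.001792


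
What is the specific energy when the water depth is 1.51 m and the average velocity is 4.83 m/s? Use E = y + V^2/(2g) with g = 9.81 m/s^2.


Specific energy E = y + V^2/(2g).
Velocity head = V^2/(2g) = 4.83^2 / (2*9.81) = 23.3289 / 19.62 = 1.189 m.
E = 1.51 + 1.189 = 2.699 m.

2.699


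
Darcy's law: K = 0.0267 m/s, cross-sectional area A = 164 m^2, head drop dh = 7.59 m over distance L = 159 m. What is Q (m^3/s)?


Darcy's law: Q = K * A * i, where i = dh/L.
Hydraulic gradient i = 7.59 / 159 = 0.047736.
Q = 0.0267 * 164 * 0.047736
  = 0.209 m^3/s.

0.209


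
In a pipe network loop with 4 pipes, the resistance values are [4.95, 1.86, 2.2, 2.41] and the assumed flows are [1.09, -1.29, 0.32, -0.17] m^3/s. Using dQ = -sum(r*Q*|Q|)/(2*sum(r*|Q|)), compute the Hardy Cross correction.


Numerator terms (r*Q*|Q|): 4.95*1.09*|1.09| = 5.8811; 1.86*-1.29*|-1.29| = -3.0952; 2.2*0.32*|0.32| = 0.2253; 2.41*-0.17*|-0.17| = -0.0696.
Sum of numerator = 2.9415.
Denominator terms (r*|Q|): 4.95*|1.09| = 5.3955; 1.86*|-1.29| = 2.3994; 2.2*|0.32| = 0.704; 2.41*|-0.17| = 0.4097.
2 * sum of denominator = 2 * 8.9086 = 17.8172.
dQ = -2.9415 / 17.8172 = -0.1651 m^3/s.

-0.1651


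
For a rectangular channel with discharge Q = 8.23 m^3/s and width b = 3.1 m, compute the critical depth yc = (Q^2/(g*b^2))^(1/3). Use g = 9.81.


Using yc = (Q^2 / (g * b^2))^(1/3):
Q^2 = 8.23^2 = 67.73.
g * b^2 = 9.81 * 3.1^2 = 9.81 * 9.61 = 94.27.
Q^2 / (g*b^2) = 67.73 / 94.27 = 0.7185.
yc = 0.7185^(1/3) = 0.8956 m.

0.8956


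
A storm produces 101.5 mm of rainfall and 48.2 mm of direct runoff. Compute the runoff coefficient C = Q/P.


The runoff coefficient C = runoff depth / rainfall depth.
C = 48.2 / 101.5
  = 0.4749.

0.4749


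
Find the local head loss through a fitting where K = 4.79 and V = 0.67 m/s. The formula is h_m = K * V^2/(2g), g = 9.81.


Minor loss formula: h_m = K * V^2/(2g).
V^2 = 0.67^2 = 0.4489.
V^2/(2g) = 0.4489 / 19.62 = 0.0229 m.
h_m = 4.79 * 0.0229 = 0.1096 m.

0.1096


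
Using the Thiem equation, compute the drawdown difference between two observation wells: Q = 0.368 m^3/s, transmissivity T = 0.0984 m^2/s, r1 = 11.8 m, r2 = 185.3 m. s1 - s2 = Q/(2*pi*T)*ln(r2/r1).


Thiem equation: s1 - s2 = Q/(2*pi*T) * ln(r2/r1).
ln(r2/r1) = ln(185.3/11.8) = 2.7539.
Q/(2*pi*T) = 0.368 / (2*pi*0.0984) = 0.368 / 0.6183 = 0.5952.
s1 - s2 = 0.5952 * 2.7539 = 1.6391 m.

1.6391


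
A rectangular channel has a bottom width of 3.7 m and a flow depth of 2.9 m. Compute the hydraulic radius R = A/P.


For a rectangular section:
Flow area A = b * y = 3.7 * 2.9 = 10.73 m^2.
Wetted perimeter P = b + 2y = 3.7 + 2*2.9 = 9.5 m.
Hydraulic radius R = A/P = 10.73 / 9.5 = 1.1295 m.

1.1295


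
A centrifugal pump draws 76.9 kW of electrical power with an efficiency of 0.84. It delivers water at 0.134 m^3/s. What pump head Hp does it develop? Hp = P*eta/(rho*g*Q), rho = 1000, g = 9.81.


Pump head formula: Hp = P * eta / (rho * g * Q).
Numerator: P * eta = 76.9 * 1000 * 0.84 = 64596.0 W.
Denominator: rho * g * Q = 1000 * 9.81 * 0.134 = 1314.54.
Hp = 64596.0 / 1314.54 = 49.14 m.

49.14


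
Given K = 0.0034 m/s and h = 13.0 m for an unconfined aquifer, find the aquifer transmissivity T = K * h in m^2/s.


Transmissivity is defined as T = K * h.
T = 0.0034 * 13.0
  = 0.0442 m^2/s.

0.0442


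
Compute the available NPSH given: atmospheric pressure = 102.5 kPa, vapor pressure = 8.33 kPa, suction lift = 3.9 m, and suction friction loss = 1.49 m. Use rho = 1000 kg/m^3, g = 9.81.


NPSHa = p_atm/(rho*g) - z_s - hf_s - p_vap/(rho*g).
p_atm/(rho*g) = 102.5*1000 / (1000*9.81) = 10.449 m.
p_vap/(rho*g) = 8.33*1000 / (1000*9.81) = 0.849 m.
NPSHa = 10.449 - 3.9 - 1.49 - 0.849
      = 4.21 m.

4.21


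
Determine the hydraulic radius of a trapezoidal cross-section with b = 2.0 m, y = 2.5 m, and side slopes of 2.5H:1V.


For a trapezoidal section with side slope z:
A = (b + z*y)*y = (2.0 + 2.5*2.5)*2.5 = 20.625 m^2.
P = b + 2*y*sqrt(1 + z^2) = 2.0 + 2*2.5*sqrt(1 + 2.5^2) = 15.463 m.
R = A/P = 20.625 / 15.463 = 1.3338 m.

1.3338


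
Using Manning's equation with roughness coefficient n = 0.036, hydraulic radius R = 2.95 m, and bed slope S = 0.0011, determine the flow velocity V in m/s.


Manning's equation gives V = (1/n) * R^(2/3) * S^(1/2).
First, compute R^(2/3) = 2.95^(2/3) = 2.0569.
Next, S^(1/2) = 0.0011^(1/2) = 0.033166.
Then 1/n = 1/0.036 = 27.78.
V = 27.78 * 2.0569 * 0.033166 = 1.895 m/s.

1.895


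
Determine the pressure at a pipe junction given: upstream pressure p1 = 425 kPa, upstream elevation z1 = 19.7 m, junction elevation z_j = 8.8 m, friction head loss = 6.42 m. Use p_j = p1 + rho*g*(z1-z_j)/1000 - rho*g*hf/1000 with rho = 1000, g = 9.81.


Junction pressure: p_j = p1 + rho*g*(z1 - z_j)/1000 - rho*g*hf/1000.
Elevation term = 1000*9.81*(19.7 - 8.8)/1000 = 106.929 kPa.
Friction term = 1000*9.81*6.42/1000 = 62.98 kPa.
p_j = 425 + 106.929 - 62.98 = 468.95 kPa.

468.95


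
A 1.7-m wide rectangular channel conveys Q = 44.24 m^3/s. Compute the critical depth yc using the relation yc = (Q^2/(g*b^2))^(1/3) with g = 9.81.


Using yc = (Q^2 / (g * b^2))^(1/3):
Q^2 = 44.24^2 = 1957.18.
g * b^2 = 9.81 * 1.7^2 = 9.81 * 2.89 = 28.35.
Q^2 / (g*b^2) = 1957.18 / 28.35 = 69.0363.
yc = 69.0363^(1/3) = 4.1022 m.

4.1022


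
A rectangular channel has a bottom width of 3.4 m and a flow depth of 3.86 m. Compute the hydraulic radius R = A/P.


For a rectangular section:
Flow area A = b * y = 3.4 * 3.86 = 13.12 m^2.
Wetted perimeter P = b + 2y = 3.4 + 2*3.86 = 11.12 m.
Hydraulic radius R = A/P = 13.12 / 11.12 = 1.1802 m.

1.1802


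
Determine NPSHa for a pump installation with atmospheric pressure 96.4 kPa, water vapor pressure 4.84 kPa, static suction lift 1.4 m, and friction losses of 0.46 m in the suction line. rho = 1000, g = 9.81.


NPSHa = p_atm/(rho*g) - z_s - hf_s - p_vap/(rho*g).
p_atm/(rho*g) = 96.4*1000 / (1000*9.81) = 9.827 m.
p_vap/(rho*g) = 4.84*1000 / (1000*9.81) = 0.493 m.
NPSHa = 9.827 - 1.4 - 0.46 - 0.493
      = 7.47 m.

7.47


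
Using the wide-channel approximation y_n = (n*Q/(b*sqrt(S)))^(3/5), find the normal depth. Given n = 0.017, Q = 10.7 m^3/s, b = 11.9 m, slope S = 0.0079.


We use the wide-channel approximation y_n = (n*Q/(b*sqrt(S)))^(3/5).
sqrt(S) = sqrt(0.0079) = 0.088882.
Numerator: n*Q = 0.017 * 10.7 = 0.1819.
Denominator: b*sqrt(S) = 11.9 * 0.088882 = 1.057696.
arg = 0.172.
y_n = 0.172^(3/5) = 0.3478 m.

0.3478


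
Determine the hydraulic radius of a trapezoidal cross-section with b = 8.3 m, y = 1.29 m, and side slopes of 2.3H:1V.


For a trapezoidal section with side slope z:
A = (b + z*y)*y = (8.3 + 2.3*1.29)*1.29 = 14.534 m^2.
P = b + 2*y*sqrt(1 + z^2) = 8.3 + 2*1.29*sqrt(1 + 2.3^2) = 14.771 m.
R = A/P = 14.534 / 14.771 = 0.984 m.

0.984


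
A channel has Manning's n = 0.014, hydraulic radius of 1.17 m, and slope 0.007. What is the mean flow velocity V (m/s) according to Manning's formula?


Manning's equation gives V = (1/n) * R^(2/3) * S^(1/2).
First, compute R^(2/3) = 1.17^(2/3) = 1.1103.
Next, S^(1/2) = 0.007^(1/2) = 0.083666.
Then 1/n = 1/0.014 = 71.43.
V = 71.43 * 1.1103 * 0.083666 = 6.6356 m/s.

6.6356


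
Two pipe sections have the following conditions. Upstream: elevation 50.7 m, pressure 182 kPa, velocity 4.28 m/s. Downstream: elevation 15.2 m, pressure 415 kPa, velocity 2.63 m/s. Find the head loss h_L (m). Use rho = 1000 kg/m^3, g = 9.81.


Total head at each section: H = z + p/(rho*g) + V^2/(2g).
H1 = 50.7 + 182*1000/(1000*9.81) + 4.28^2/(2*9.81)
   = 50.7 + 18.552 + 0.9337
   = 70.186 m.
H2 = 15.2 + 415*1000/(1000*9.81) + 2.63^2/(2*9.81)
   = 15.2 + 42.304 + 0.3525
   = 57.856 m.
h_L = H1 - H2 = 70.186 - 57.856 = 12.33 m.

12.33


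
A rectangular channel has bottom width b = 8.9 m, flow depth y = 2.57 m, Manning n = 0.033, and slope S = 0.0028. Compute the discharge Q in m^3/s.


For a rectangular channel, the cross-sectional area A = b * y = 8.9 * 2.57 = 22.87 m^2.
The wetted perimeter P = b + 2y = 8.9 + 2*2.57 = 14.04 m.
Hydraulic radius R = A/P = 22.87/14.04 = 1.6291 m.
Velocity V = (1/n)*R^(2/3)*S^(1/2) = (1/0.033)*1.6291^(2/3)*0.0028^(1/2) = 2.2201 m/s.
Discharge Q = A * V = 22.87 * 2.2201 = 50.78 m^3/s.

50.78


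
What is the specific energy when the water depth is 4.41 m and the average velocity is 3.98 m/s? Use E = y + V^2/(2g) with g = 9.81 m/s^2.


Specific energy E = y + V^2/(2g).
Velocity head = V^2/(2g) = 3.98^2 / (2*9.81) = 15.8404 / 19.62 = 0.8074 m.
E = 4.41 + 0.8074 = 5.2174 m.

5.2174


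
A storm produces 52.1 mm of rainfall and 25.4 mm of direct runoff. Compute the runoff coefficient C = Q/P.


The runoff coefficient C = runoff depth / rainfall depth.
C = 25.4 / 52.1
  = 0.4875.

0.4875


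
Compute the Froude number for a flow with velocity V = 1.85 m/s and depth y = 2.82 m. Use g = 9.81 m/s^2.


The Froude number is defined as Fr = V / sqrt(g*y).
g*y = 9.81 * 2.82 = 27.6642.
sqrt(g*y) = sqrt(27.6642) = 5.2597.
Fr = 1.85 / 5.2597 = 0.3517.

0.3517


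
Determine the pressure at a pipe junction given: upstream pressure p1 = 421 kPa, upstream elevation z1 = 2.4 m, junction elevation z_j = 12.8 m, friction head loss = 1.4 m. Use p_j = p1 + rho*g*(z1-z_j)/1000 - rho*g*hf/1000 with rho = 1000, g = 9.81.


Junction pressure: p_j = p1 + rho*g*(z1 - z_j)/1000 - rho*g*hf/1000.
Elevation term = 1000*9.81*(2.4 - 12.8)/1000 = -102.024 kPa.
Friction term = 1000*9.81*1.4/1000 = 13.734 kPa.
p_j = 421 + -102.024 - 13.734 = 305.24 kPa.

305.24


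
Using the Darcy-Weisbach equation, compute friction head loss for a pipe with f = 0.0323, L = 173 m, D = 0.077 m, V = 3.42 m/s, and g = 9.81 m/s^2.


Darcy-Weisbach equation: h_f = f * (L/D) * V^2/(2g).
f * L/D = 0.0323 * 173/0.077 = 72.5701.
V^2/(2g) = 3.42^2 / (2*9.81) = 11.6964 / 19.62 = 0.5961 m.
h_f = 72.5701 * 0.5961 = 43.262 m.

43.262


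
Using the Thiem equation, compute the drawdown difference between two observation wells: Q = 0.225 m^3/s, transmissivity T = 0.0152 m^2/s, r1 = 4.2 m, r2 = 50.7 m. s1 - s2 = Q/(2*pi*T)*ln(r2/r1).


Thiem equation: s1 - s2 = Q/(2*pi*T) * ln(r2/r1).
ln(r2/r1) = ln(50.7/4.2) = 2.4908.
Q/(2*pi*T) = 0.225 / (2*pi*0.0152) = 0.225 / 0.0955 = 2.3559.
s1 - s2 = 2.3559 * 2.4908 = 5.8682 m.

5.8682


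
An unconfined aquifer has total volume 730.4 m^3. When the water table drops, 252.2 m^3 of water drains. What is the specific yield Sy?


Specific yield Sy = Volume drained / Total volume.
Sy = 252.2 / 730.4
   = 0.3453.

0.3453


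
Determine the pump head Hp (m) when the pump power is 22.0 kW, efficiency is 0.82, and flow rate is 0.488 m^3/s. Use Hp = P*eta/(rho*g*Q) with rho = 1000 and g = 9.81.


Pump head formula: Hp = P * eta / (rho * g * Q).
Numerator: P * eta = 22.0 * 1000 * 0.82 = 18040.0 W.
Denominator: rho * g * Q = 1000 * 9.81 * 0.488 = 4787.28.
Hp = 18040.0 / 4787.28 = 3.77 m.

3.77


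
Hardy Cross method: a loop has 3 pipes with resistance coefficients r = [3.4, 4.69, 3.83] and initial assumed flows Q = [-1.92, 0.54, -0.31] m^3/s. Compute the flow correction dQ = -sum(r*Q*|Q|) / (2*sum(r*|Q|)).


Numerator terms (r*Q*|Q|): 3.4*-1.92*|-1.92| = -12.5338; 4.69*0.54*|0.54| = 1.3676; 3.83*-0.31*|-0.31| = -0.3681.
Sum of numerator = -11.5342.
Denominator terms (r*|Q|): 3.4*|-1.92| = 6.528; 4.69*|0.54| = 2.5326; 3.83*|-0.31| = 1.1873.
2 * sum of denominator = 2 * 10.2479 = 20.4958.
dQ = --11.5342 / 20.4958 = 0.5628 m^3/s.

0.5628


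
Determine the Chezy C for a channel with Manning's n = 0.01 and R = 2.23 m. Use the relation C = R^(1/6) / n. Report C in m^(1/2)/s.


The Chezy coefficient relates to Manning's n through C = R^(1/6) / n.
R^(1/6) = 2.23^(1/6) = 1.143012.
C = 1.143012 / 0.01 = 114.3 m^(1/2)/s.

114.3


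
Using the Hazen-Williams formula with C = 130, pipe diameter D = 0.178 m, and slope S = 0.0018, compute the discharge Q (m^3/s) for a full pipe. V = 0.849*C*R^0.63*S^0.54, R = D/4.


For a full circular pipe, R = D/4 = 0.178/4 = 0.0445 m.
V = 0.849 * 130 * 0.0445^0.63 * 0.0018^0.54
  = 0.849 * 130 * 0.140756 * 0.032949
  = 0.5119 m/s.
Pipe area A = pi*D^2/4 = pi*0.178^2/4 = 0.0249 m^2.
Q = A * V = 0.0249 * 0.5119 = 0.0127 m^3/s.

0.0127


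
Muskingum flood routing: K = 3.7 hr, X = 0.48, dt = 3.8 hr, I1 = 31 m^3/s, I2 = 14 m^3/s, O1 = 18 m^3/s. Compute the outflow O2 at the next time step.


Muskingum coefficients:
denom = 2*K*(1-X) + dt = 2*3.7*(1-0.48) + 3.8 = 7.648.
C0 = (dt - 2*K*X)/denom = (3.8 - 2*3.7*0.48)/7.648 = 0.0324.
C1 = (dt + 2*K*X)/denom = (3.8 + 2*3.7*0.48)/7.648 = 0.9613.
C2 = (2*K*(1-X) - dt)/denom = 0.0063.
O2 = C0*I2 + C1*I1 + C2*O1
   = 0.0324*14 + 0.9613*31 + 0.0063*18
   = 30.37 m^3/s.

30.37


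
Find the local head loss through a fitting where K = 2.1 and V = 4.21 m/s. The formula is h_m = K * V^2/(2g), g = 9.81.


Minor loss formula: h_m = K * V^2/(2g).
V^2 = 4.21^2 = 17.7241.
V^2/(2g) = 17.7241 / 19.62 = 0.9034 m.
h_m = 2.1 * 0.9034 = 1.8971 m.

1.8971


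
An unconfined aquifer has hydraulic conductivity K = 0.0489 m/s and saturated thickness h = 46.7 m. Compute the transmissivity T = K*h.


Transmissivity is defined as T = K * h.
T = 0.0489 * 46.7
  = 2.2836 m^2/s.

2.2836


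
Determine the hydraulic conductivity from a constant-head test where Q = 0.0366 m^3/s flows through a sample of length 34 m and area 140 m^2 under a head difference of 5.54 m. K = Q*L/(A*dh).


From K = Q*L / (A*dh):
Numerator: Q*L = 0.0366 * 34 = 1.2444.
Denominator: A*dh = 140 * 5.54 = 775.6.
K = 1.2444 / 775.6 = 0.001604 m/s.

0.001604


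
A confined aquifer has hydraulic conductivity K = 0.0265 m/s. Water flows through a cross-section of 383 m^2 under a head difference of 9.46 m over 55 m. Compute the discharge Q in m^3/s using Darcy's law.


Darcy's law: Q = K * A * i, where i = dh/L.
Hydraulic gradient i = 9.46 / 55 = 0.172.
Q = 0.0265 * 383 * 0.172
  = 1.7457 m^3/s.

1.7457


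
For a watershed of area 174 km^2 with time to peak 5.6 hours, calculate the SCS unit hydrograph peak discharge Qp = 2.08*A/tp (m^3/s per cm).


SCS formula: Qp = 2.08 * A / tp.
Qp = 2.08 * 174 / 5.6
   = 361.92 / 5.6
   = 64.63 m^3/s per cm.

64.63


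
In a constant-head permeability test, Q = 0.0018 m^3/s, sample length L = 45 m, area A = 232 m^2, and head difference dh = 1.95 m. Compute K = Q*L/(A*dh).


From K = Q*L / (A*dh):
Numerator: Q*L = 0.0018 * 45 = 0.081.
Denominator: A*dh = 232 * 1.95 = 452.4.
K = 0.081 / 452.4 = 0.000179 m/s.

0.000179


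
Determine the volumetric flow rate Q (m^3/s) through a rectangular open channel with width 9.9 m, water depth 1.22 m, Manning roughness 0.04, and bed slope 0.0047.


For a rectangular channel, the cross-sectional area A = b * y = 9.9 * 1.22 = 12.08 m^2.
The wetted perimeter P = b + 2y = 9.9 + 2*1.22 = 12.34 m.
Hydraulic radius R = A/P = 12.08/12.34 = 0.9788 m.
Velocity V = (1/n)*R^(2/3)*S^(1/2) = (1/0.04)*0.9788^(2/3)*0.0047^(1/2) = 1.6896 m/s.
Discharge Q = A * V = 12.08 * 1.6896 = 20.407 m^3/s.

20.407


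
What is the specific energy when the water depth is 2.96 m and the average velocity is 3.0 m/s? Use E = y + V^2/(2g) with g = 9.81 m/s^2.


Specific energy E = y + V^2/(2g).
Velocity head = V^2/(2g) = 3.0^2 / (2*9.81) = 9.0 / 19.62 = 0.4587 m.
E = 2.96 + 0.4587 = 3.4187 m.

3.4187


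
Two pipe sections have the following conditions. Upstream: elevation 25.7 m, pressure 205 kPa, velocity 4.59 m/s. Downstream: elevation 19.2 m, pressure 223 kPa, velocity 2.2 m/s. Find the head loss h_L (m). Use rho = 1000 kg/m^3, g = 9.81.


Total head at each section: H = z + p/(rho*g) + V^2/(2g).
H1 = 25.7 + 205*1000/(1000*9.81) + 4.59^2/(2*9.81)
   = 25.7 + 20.897 + 1.0738
   = 47.671 m.
H2 = 19.2 + 223*1000/(1000*9.81) + 2.2^2/(2*9.81)
   = 19.2 + 22.732 + 0.2467
   = 42.179 m.
h_L = H1 - H2 = 47.671 - 42.179 = 5.492 m.

5.492


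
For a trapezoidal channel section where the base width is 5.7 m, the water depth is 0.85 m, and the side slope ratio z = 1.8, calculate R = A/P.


For a trapezoidal section with side slope z:
A = (b + z*y)*y = (5.7 + 1.8*0.85)*0.85 = 6.146 m^2.
P = b + 2*y*sqrt(1 + z^2) = 5.7 + 2*0.85*sqrt(1 + 1.8^2) = 9.201 m.
R = A/P = 6.146 / 9.201 = 0.668 m.

0.668


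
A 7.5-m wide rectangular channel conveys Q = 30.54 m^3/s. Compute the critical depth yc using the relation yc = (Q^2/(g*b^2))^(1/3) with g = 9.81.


Using yc = (Q^2 / (g * b^2))^(1/3):
Q^2 = 30.54^2 = 932.69.
g * b^2 = 9.81 * 7.5^2 = 9.81 * 56.25 = 551.81.
Q^2 / (g*b^2) = 932.69 / 551.81 = 1.6902.
yc = 1.6902^(1/3) = 1.1912 m.

1.1912


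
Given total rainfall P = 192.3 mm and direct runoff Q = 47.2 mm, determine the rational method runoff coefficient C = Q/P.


The runoff coefficient C = runoff depth / rainfall depth.
C = 47.2 / 192.3
  = 0.2454.

0.2454


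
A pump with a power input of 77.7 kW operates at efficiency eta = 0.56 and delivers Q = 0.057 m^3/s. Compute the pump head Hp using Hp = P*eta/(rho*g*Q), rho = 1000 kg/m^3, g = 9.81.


Pump head formula: Hp = P * eta / (rho * g * Q).
Numerator: P * eta = 77.7 * 1000 * 0.56 = 43512.0 W.
Denominator: rho * g * Q = 1000 * 9.81 * 0.057 = 559.17.
Hp = 43512.0 / 559.17 = 77.82 m.

77.82


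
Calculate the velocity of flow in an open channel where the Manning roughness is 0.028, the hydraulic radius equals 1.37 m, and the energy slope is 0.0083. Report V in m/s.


Manning's equation gives V = (1/n) * R^(2/3) * S^(1/2).
First, compute R^(2/3) = 1.37^(2/3) = 1.2335.
Next, S^(1/2) = 0.0083^(1/2) = 0.091104.
Then 1/n = 1/0.028 = 35.71.
V = 35.71 * 1.2335 * 0.091104 = 4.0135 m/s.

4.0135


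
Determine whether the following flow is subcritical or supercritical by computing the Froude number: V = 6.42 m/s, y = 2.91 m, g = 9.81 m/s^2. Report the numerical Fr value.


The Froude number is defined as Fr = V / sqrt(g*y).
g*y = 9.81 * 2.91 = 28.5471.
sqrt(g*y) = sqrt(28.5471) = 5.3429.
Fr = 6.42 / 5.3429 = 1.2016.
Since Fr > 1, the flow is supercritical.

1.2016


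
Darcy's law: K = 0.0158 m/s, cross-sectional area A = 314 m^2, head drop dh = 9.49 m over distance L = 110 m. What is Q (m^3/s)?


Darcy's law: Q = K * A * i, where i = dh/L.
Hydraulic gradient i = 9.49 / 110 = 0.086273.
Q = 0.0158 * 314 * 0.086273
  = 0.428 m^3/s.

0.428


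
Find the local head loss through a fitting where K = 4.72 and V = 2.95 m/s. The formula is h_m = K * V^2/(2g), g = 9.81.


Minor loss formula: h_m = K * V^2/(2g).
V^2 = 2.95^2 = 8.7025.
V^2/(2g) = 8.7025 / 19.62 = 0.4436 m.
h_m = 4.72 * 0.4436 = 2.0936 m.

2.0936


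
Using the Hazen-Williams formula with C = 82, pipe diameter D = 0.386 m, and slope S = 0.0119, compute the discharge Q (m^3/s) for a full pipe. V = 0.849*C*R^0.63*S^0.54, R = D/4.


For a full circular pipe, R = D/4 = 0.386/4 = 0.0965 m.
V = 0.849 * 82 * 0.0965^0.63 * 0.0119^0.54
  = 0.849 * 82 * 0.22922 * 0.091368
  = 1.458 m/s.
Pipe area A = pi*D^2/4 = pi*0.386^2/4 = 0.117 m^2.
Q = A * V = 0.117 * 1.458 = 0.1706 m^3/s.

0.1706


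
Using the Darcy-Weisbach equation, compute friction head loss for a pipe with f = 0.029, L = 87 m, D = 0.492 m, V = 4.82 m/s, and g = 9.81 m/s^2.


Darcy-Weisbach equation: h_f = f * (L/D) * V^2/(2g).
f * L/D = 0.029 * 87/0.492 = 5.128.
V^2/(2g) = 4.82^2 / (2*9.81) = 23.2324 / 19.62 = 1.1841 m.
h_f = 5.128 * 1.1841 = 6.072 m.

6.072


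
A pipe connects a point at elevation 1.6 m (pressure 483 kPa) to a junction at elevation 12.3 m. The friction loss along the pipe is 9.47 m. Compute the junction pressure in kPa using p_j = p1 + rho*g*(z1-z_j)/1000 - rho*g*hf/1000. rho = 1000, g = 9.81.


Junction pressure: p_j = p1 + rho*g*(z1 - z_j)/1000 - rho*g*hf/1000.
Elevation term = 1000*9.81*(1.6 - 12.3)/1000 = -104.967 kPa.
Friction term = 1000*9.81*9.47/1000 = 92.901 kPa.
p_j = 483 + -104.967 - 92.901 = 285.13 kPa.

285.13


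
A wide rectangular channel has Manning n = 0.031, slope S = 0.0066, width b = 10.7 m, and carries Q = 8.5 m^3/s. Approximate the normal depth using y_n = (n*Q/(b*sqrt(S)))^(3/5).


We use the wide-channel approximation y_n = (n*Q/(b*sqrt(S)))^(3/5).
sqrt(S) = sqrt(0.0066) = 0.08124.
Numerator: n*Q = 0.031 * 8.5 = 0.2635.
Denominator: b*sqrt(S) = 10.7 * 0.08124 = 0.869268.
arg = 0.3031.
y_n = 0.3031^(3/5) = 0.4886 m.

0.4886


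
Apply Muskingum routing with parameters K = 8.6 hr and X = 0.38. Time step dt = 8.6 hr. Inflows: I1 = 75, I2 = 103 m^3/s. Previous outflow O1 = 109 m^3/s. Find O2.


Muskingum coefficients:
denom = 2*K*(1-X) + dt = 2*8.6*(1-0.38) + 8.6 = 19.264.
C0 = (dt - 2*K*X)/denom = (8.6 - 2*8.6*0.38)/19.264 = 0.1071.
C1 = (dt + 2*K*X)/denom = (8.6 + 2*8.6*0.38)/19.264 = 0.7857.
C2 = (2*K*(1-X) - dt)/denom = 0.1071.
O2 = C0*I2 + C1*I1 + C2*O1
   = 0.1071*103 + 0.7857*75 + 0.1071*109
   = 81.64 m^3/s.

81.64


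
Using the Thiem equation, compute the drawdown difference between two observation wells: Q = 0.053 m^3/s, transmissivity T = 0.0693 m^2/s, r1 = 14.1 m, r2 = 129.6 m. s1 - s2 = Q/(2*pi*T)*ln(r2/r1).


Thiem equation: s1 - s2 = Q/(2*pi*T) * ln(r2/r1).
ln(r2/r1) = ln(129.6/14.1) = 2.2183.
Q/(2*pi*T) = 0.053 / (2*pi*0.0693) = 0.053 / 0.4354 = 0.1217.
s1 - s2 = 0.1217 * 2.2183 = 0.27 m.

0.27


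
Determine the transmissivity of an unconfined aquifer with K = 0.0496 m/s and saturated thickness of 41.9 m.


Transmissivity is defined as T = K * h.
T = 0.0496 * 41.9
  = 2.0782 m^2/s.

2.0782


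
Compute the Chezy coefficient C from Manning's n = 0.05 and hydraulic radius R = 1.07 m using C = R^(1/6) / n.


The Chezy coefficient relates to Manning's n through C = R^(1/6) / n.
R^(1/6) = 1.07^(1/6) = 1.01134.
C = 1.01134 / 0.05 = 20.23 m^(1/2)/s.

20.23


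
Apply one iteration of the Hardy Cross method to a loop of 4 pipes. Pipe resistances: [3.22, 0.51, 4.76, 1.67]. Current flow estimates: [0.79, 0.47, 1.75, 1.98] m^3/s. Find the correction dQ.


Numerator terms (r*Q*|Q|): 3.22*0.79*|0.79| = 2.0096; 0.51*0.47*|0.47| = 0.1127; 4.76*1.75*|1.75| = 14.5775; 1.67*1.98*|1.98| = 6.5471.
Sum of numerator = 23.2468.
Denominator terms (r*|Q|): 3.22*|0.79| = 2.5438; 0.51*|0.47| = 0.2397; 4.76*|1.75| = 8.33; 1.67*|1.98| = 3.3066.
2 * sum of denominator = 2 * 14.4201 = 28.8402.
dQ = -23.2468 / 28.8402 = -0.8061 m^3/s.

-0.8061


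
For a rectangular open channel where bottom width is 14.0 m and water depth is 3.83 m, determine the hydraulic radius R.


For a rectangular section:
Flow area A = b * y = 14.0 * 3.83 = 53.62 m^2.
Wetted perimeter P = b + 2y = 14.0 + 2*3.83 = 21.66 m.
Hydraulic radius R = A/P = 53.62 / 21.66 = 2.4755 m.

2.4755


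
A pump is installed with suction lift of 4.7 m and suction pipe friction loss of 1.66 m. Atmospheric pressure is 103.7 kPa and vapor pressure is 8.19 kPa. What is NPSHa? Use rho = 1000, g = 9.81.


NPSHa = p_atm/(rho*g) - z_s - hf_s - p_vap/(rho*g).
p_atm/(rho*g) = 103.7*1000 / (1000*9.81) = 10.571 m.
p_vap/(rho*g) = 8.19*1000 / (1000*9.81) = 0.835 m.
NPSHa = 10.571 - 4.7 - 1.66 - 0.835
      = 3.38 m.

3.38


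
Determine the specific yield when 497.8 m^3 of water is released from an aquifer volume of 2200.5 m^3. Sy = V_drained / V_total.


Specific yield Sy = Volume drained / Total volume.
Sy = 497.8 / 2200.5
   = 0.2262.

0.2262


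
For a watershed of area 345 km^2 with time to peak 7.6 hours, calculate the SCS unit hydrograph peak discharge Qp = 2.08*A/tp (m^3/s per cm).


SCS formula: Qp = 2.08 * A / tp.
Qp = 2.08 * 345 / 7.6
   = 717.6 / 7.6
   = 94.42 m^3/s per cm.

94.42


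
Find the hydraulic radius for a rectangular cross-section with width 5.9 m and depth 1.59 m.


For a rectangular section:
Flow area A = b * y = 5.9 * 1.59 = 9.38 m^2.
Wetted perimeter P = b + 2y = 5.9 + 2*1.59 = 9.08 m.
Hydraulic radius R = A/P = 9.38 / 9.08 = 1.0331 m.

1.0331


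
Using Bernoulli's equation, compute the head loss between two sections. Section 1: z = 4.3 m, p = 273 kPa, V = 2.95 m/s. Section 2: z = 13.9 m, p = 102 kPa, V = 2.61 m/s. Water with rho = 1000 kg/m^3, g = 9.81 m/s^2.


Total head at each section: H = z + p/(rho*g) + V^2/(2g).
H1 = 4.3 + 273*1000/(1000*9.81) + 2.95^2/(2*9.81)
   = 4.3 + 27.829 + 0.4436
   = 32.572 m.
H2 = 13.9 + 102*1000/(1000*9.81) + 2.61^2/(2*9.81)
   = 13.9 + 10.398 + 0.3472
   = 24.645 m.
h_L = H1 - H2 = 32.572 - 24.645 = 7.928 m.

7.928


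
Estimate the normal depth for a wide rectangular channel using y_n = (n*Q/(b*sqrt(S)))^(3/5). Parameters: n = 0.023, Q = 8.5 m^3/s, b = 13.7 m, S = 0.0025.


We use the wide-channel approximation y_n = (n*Q/(b*sqrt(S)))^(3/5).
sqrt(S) = sqrt(0.0025) = 0.05.
Numerator: n*Q = 0.023 * 8.5 = 0.1955.
Denominator: b*sqrt(S) = 13.7 * 0.05 = 0.685.
arg = 0.2854.
y_n = 0.2854^(3/5) = 0.4713 m.

0.4713


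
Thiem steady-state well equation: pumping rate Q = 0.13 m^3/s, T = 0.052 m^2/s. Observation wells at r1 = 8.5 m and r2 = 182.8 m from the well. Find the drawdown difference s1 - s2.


Thiem equation: s1 - s2 = Q/(2*pi*T) * ln(r2/r1).
ln(r2/r1) = ln(182.8/8.5) = 3.0683.
Q/(2*pi*T) = 0.13 / (2*pi*0.052) = 0.13 / 0.3267 = 0.3979.
s1 - s2 = 0.3979 * 3.0683 = 1.2208 m.

1.2208


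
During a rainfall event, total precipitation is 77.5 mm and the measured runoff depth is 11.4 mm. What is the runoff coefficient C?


The runoff coefficient C = runoff depth / rainfall depth.
C = 11.4 / 77.5
  = 0.1471.

0.1471


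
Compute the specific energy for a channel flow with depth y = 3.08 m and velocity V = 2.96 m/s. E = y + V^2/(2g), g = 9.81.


Specific energy E = y + V^2/(2g).
Velocity head = V^2/(2g) = 2.96^2 / (2*9.81) = 8.7616 / 19.62 = 0.4466 m.
E = 3.08 + 0.4466 = 3.5266 m.

3.5266


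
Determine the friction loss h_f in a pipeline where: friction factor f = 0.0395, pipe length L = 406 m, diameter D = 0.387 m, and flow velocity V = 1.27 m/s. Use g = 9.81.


Darcy-Weisbach equation: h_f = f * (L/D) * V^2/(2g).
f * L/D = 0.0395 * 406/0.387 = 41.4393.
V^2/(2g) = 1.27^2 / (2*9.81) = 1.6129 / 19.62 = 0.0822 m.
h_f = 41.4393 * 0.0822 = 3.407 m.

3.407


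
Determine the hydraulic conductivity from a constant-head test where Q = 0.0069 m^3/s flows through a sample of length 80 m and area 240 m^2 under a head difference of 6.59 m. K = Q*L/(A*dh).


From K = Q*L / (A*dh):
Numerator: Q*L = 0.0069 * 80 = 0.552.
Denominator: A*dh = 240 * 6.59 = 1581.6.
K = 0.552 / 1581.6 = 0.000349 m/s.

0.000349


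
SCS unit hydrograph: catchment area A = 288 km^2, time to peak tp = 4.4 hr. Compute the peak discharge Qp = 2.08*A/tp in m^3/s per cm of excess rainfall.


SCS formula: Qp = 2.08 * A / tp.
Qp = 2.08 * 288 / 4.4
   = 599.04 / 4.4
   = 136.15 m^3/s per cm.

136.15


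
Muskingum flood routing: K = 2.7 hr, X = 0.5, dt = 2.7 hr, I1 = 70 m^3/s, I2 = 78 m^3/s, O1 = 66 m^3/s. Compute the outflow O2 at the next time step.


Muskingum coefficients:
denom = 2*K*(1-X) + dt = 2*2.7*(1-0.5) + 2.7 = 5.4.
C0 = (dt - 2*K*X)/denom = (2.7 - 2*2.7*0.5)/5.4 = 0.0.
C1 = (dt + 2*K*X)/denom = (2.7 + 2*2.7*0.5)/5.4 = 1.0.
C2 = (2*K*(1-X) - dt)/denom = 0.0.
O2 = C0*I2 + C1*I1 + C2*O1
   = 0.0*78 + 1.0*70 + 0.0*66
   = 70.0 m^3/s.

70.0


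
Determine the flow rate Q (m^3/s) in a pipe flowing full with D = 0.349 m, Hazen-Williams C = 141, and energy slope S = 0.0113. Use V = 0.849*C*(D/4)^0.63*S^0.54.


For a full circular pipe, R = D/4 = 0.349/4 = 0.0872 m.
V = 0.849 * 141 * 0.0872^0.63 * 0.0113^0.54
  = 0.849 * 141 * 0.215121 * 0.088851
  = 2.2881 m/s.
Pipe area A = pi*D^2/4 = pi*0.349^2/4 = 0.0957 m^2.
Q = A * V = 0.0957 * 2.2881 = 0.2189 m^3/s.

0.2189


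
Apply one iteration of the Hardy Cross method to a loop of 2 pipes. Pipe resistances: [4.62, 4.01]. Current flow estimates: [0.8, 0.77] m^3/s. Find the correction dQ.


Numerator terms (r*Q*|Q|): 4.62*0.8*|0.8| = 2.9568; 4.01*0.77*|0.77| = 2.3775.
Sum of numerator = 5.3343.
Denominator terms (r*|Q|): 4.62*|0.8| = 3.696; 4.01*|0.77| = 3.0877.
2 * sum of denominator = 2 * 6.7837 = 13.5674.
dQ = -5.3343 / 13.5674 = -0.3932 m^3/s.

-0.3932


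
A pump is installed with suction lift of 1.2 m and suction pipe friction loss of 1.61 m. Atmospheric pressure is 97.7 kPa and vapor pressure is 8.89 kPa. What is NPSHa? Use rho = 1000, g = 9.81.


NPSHa = p_atm/(rho*g) - z_s - hf_s - p_vap/(rho*g).
p_atm/(rho*g) = 97.7*1000 / (1000*9.81) = 9.959 m.
p_vap/(rho*g) = 8.89*1000 / (1000*9.81) = 0.906 m.
NPSHa = 9.959 - 1.2 - 1.61 - 0.906
      = 6.24 m.

6.24


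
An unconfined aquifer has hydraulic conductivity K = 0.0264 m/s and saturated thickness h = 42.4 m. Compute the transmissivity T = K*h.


Transmissivity is defined as T = K * h.
T = 0.0264 * 42.4
  = 1.1194 m^2/s.

1.1194


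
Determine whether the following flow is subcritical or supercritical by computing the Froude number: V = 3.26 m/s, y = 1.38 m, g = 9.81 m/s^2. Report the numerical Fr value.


The Froude number is defined as Fr = V / sqrt(g*y).
g*y = 9.81 * 1.38 = 13.5378.
sqrt(g*y) = sqrt(13.5378) = 3.6794.
Fr = 3.26 / 3.6794 = 0.886.
Since Fr < 1, the flow is subcritical.

0.886
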